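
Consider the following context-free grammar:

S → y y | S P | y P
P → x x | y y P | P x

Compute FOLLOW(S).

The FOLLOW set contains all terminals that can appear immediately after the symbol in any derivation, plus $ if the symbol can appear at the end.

We compute FOLLOW(S) using the standard algorithm.
FOLLOW(S) starts with {$}.
FIRST(P) = {x, y}
FIRST(S) = {y}
FOLLOW(P) = {$, x, y}
FOLLOW(S) = {$, x, y}
Therefore, FOLLOW(S) = {$, x, y}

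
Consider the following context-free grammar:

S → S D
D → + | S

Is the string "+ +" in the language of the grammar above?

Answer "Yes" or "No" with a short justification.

No - no valid derivation exists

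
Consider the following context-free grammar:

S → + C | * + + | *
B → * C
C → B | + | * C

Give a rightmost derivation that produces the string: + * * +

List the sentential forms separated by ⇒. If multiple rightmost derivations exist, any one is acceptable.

S ⇒ + C ⇒ + * C ⇒ + * * C ⇒ + * * +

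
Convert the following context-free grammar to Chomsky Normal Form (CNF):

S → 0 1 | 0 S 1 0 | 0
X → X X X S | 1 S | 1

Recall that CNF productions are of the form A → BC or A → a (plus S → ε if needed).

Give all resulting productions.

T0 → 0; T1 → 1; S → 0; X → 1; S → T0 T1; S → T0 X0; X0 → S X1; X1 → T1 T0; X → X X2; X2 → X X3; X3 → X S; X → T1 S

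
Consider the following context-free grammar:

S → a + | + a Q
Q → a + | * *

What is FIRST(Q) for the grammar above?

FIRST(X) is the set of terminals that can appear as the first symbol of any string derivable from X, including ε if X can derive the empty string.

We compute FIRST(Q) using the standard algorithm.
FIRST(Q) = {*, a}
FIRST(S) = {+, a}
Therefore, FIRST(Q) = {*, a}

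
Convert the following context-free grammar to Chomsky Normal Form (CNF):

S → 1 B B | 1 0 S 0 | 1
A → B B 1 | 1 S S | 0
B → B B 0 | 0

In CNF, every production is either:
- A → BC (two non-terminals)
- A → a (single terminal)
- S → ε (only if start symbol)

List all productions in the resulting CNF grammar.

T1 → 1; T0 → 0; S → 1; A → 0; B → 0; S → T1 X0; X0 → B B; S → T1 X1; X1 → T0 X2; X2 → S T0; A → B X3; X3 → B T1; A → T1 X4; X4 → S S; B → B X5; X5 → B T0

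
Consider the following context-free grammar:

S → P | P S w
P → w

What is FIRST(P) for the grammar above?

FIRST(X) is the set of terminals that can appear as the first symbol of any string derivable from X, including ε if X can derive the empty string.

We compute FIRST(P) using the standard algorithm.
FIRST(P) = {w}
FIRST(S) = {w}
Therefore, FIRST(P) = {w}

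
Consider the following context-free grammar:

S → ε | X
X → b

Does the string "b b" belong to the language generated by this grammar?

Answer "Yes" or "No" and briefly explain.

No - no valid derivation exists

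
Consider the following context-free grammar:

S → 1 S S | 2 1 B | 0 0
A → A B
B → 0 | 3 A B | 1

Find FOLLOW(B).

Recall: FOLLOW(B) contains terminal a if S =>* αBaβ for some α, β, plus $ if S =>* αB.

We compute FOLLOW(B) using the standard algorithm.
FOLLOW(S) starts with {$}.
FIRST(A) = {}
FIRST(B) = {0, 1, 3}
FIRST(S) = {0, 1, 2}
FOLLOW(A) = {0, 1, 3}
FOLLOW(B) = {$, 0, 1, 2, 3}
FOLLOW(S) = {$, 0, 1, 2}
Therefore, FOLLOW(B) = {$, 0, 1, 2, 3}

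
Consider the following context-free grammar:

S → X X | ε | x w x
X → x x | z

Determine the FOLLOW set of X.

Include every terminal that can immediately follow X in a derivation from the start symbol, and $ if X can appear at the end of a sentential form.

We compute FOLLOW(X) using the standard algorithm.
FOLLOW(S) starts with {$}.
FIRST(S) = {x, z, ε}
FIRST(X) = {x, z}
FOLLOW(S) = {$}
FOLLOW(X) = {$, x, z}
Therefore, FOLLOW(X) = {$, x, z}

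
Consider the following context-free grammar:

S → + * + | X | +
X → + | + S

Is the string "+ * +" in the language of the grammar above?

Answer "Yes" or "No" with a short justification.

Yes - a valid derivation exists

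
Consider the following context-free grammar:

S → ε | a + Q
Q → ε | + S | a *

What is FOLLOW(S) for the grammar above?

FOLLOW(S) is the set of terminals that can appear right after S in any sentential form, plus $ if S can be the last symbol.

We compute FOLLOW(S) using the standard algorithm.
FOLLOW(S) starts with {$}.
FIRST(Q) = {+, a, ε}
FIRST(S) = {a, ε}
FOLLOW(Q) = {$}
FOLLOW(S) = {$}
Therefore, FOLLOW(S) = {$}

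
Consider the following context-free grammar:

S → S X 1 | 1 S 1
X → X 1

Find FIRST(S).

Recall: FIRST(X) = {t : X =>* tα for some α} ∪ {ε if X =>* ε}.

We compute FIRST(S) using the standard algorithm.
FIRST(S) = {1}
FIRST(X) = {}
Therefore, FIRST(S) = {1}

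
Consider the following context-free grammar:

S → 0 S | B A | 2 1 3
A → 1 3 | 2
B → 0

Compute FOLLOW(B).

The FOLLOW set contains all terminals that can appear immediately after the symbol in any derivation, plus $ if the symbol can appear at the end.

We compute FOLLOW(B) using the standard algorithm.
FOLLOW(S) starts with {$}.
FIRST(A) = {1, 2}
FIRST(B) = {0}
FIRST(S) = {0, 2}
FOLLOW(A) = {$}
FOLLOW(B) = {1, 2}
FOLLOW(S) = {$}
Therefore, FOLLOW(B) = {1, 2}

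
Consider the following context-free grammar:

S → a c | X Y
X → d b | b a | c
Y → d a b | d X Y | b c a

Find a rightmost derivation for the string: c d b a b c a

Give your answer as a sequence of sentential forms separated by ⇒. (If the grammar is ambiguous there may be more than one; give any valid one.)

S ⇒ X Y ⇒ X d X Y ⇒ X d X b c a ⇒ X d b a b c a ⇒ c d b a b c a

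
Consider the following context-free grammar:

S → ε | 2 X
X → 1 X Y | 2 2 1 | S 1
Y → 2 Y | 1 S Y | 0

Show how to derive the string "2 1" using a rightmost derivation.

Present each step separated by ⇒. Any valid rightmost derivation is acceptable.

S ⇒ 2 X ⇒ 2 S 1 ⇒ 2 1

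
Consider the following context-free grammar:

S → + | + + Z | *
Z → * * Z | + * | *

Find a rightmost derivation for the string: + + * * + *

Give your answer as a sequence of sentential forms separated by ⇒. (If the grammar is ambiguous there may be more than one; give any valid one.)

S ⇒ + + Z ⇒ + + * * Z ⇒ + + * * + *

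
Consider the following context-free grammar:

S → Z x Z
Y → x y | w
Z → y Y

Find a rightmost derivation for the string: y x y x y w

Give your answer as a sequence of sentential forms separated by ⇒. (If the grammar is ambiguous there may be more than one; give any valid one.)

S ⇒ Z x Z ⇒ Z x y Y ⇒ Z x y w ⇒ y Y x y w ⇒ y x y x y w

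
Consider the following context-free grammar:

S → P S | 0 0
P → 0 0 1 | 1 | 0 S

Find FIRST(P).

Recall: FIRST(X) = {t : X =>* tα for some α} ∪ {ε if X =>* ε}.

We compute FIRST(P) using the standard algorithm.
FIRST(P) = {0, 1}
FIRST(S) = {0, 1}
Therefore, FIRST(P) = {0, 1}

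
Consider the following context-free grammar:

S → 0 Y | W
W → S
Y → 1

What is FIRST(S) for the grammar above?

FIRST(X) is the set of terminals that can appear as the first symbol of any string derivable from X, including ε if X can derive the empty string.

We compute FIRST(S) using the standard algorithm.
FIRST(S) = {0}
FIRST(W) = {0}
FIRST(Y) = {1}
Therefore, FIRST(S) = {0}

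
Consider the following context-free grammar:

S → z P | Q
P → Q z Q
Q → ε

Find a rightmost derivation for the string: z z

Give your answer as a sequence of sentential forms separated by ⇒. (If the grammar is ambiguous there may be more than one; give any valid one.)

S ⇒ z P ⇒ z Q z Q ⇒ z Q z ⇒ z z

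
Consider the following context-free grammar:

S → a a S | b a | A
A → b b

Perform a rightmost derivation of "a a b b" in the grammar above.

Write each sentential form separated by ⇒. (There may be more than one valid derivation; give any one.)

S ⇒ a a S ⇒ a a A ⇒ a a b b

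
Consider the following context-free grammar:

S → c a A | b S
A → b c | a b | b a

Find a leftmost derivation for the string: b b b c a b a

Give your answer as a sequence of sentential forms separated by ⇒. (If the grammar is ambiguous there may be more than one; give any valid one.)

S ⇒ b S ⇒ b b S ⇒ b b b S ⇒ b b b c a A ⇒ b b b c a b a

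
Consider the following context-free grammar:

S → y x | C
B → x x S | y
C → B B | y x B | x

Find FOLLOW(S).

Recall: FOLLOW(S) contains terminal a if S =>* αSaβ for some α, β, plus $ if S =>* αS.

We compute FOLLOW(S) using the standard algorithm.
FOLLOW(S) starts with {$}.
FIRST(B) = {x, y}
FIRST(C) = {x, y}
FIRST(S) = {x, y}
FOLLOW(B) = {$, x, y}
FOLLOW(C) = {$, x, y}
FOLLOW(S) = {$, x, y}
Therefore, FOLLOW(S) = {$, x, y}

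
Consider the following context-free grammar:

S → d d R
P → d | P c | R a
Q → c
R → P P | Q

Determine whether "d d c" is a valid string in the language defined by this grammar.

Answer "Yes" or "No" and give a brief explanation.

Yes - a valid derivation exists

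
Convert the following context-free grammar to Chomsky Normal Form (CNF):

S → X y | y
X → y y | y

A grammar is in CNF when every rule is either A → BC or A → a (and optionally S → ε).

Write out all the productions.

TY → y; S → y; X → y; S → X TY; X → TY TY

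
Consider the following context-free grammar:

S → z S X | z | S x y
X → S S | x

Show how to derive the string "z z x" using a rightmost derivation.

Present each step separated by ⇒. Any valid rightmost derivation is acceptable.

S ⇒ z S X ⇒ z S x ⇒ z z x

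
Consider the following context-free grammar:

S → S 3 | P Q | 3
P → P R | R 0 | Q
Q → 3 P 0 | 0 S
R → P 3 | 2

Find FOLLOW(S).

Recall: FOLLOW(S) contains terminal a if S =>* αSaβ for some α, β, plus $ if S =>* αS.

We compute FOLLOW(S) using the standard algorithm.
FOLLOW(S) starts with {$}.
FIRST(P) = {0, 2, 3}
FIRST(Q) = {0, 3}
FIRST(R) = {0, 2, 3}
FIRST(S) = {0, 2, 3}
FOLLOW(P) = {0, 2, 3}
FOLLOW(Q) = {$, 0, 2, 3}
FOLLOW(R) = {0, 2, 3}
FOLLOW(S) = {$, 0, 2, 3}
Therefore, FOLLOW(S) = {$, 0, 2, 3}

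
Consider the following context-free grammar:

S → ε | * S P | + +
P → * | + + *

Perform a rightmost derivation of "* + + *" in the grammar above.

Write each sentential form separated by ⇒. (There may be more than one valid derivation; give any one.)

S ⇒ * S P ⇒ * S * ⇒ * + + *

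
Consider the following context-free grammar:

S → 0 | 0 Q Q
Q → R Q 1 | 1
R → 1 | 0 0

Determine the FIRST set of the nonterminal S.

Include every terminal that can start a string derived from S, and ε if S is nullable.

We compute FIRST(S) using the standard algorithm.
FIRST(Q) = {0, 1}
FIRST(R) = {0, 1}
FIRST(S) = {0}
Therefore, FIRST(S) = {0}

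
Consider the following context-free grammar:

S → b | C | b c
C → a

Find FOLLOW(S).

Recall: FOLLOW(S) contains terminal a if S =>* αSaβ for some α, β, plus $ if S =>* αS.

We compute FOLLOW(S) using the standard algorithm.
FOLLOW(S) starts with {$}.
FIRST(C) = {a}
FIRST(S) = {a, b}
FOLLOW(C) = {$}
FOLLOW(S) = {$}
Therefore, FOLLOW(S) = {$}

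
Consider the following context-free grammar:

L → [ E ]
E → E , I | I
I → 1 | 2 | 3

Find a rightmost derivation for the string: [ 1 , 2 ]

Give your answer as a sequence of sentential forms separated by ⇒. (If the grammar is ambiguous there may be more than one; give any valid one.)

L ⇒ [ E ] ⇒ [ E , I ] ⇒ [ E , 2 ] ⇒ [ I , 2 ] ⇒ [ 1 , 2 ]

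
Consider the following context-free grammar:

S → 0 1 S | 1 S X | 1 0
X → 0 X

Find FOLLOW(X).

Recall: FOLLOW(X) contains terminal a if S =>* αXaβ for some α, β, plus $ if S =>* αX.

We compute FOLLOW(X) using the standard algorithm.
FOLLOW(S) starts with {$}.
FIRST(S) = {0, 1}
FIRST(X) = {0}
FOLLOW(S) = {$, 0}
FOLLOW(X) = {$, 0}
Therefore, FOLLOW(X) = {$, 0}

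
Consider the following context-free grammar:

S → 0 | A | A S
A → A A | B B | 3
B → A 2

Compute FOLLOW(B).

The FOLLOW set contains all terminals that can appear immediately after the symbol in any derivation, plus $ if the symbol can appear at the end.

We compute FOLLOW(B) using the standard algorithm.
FOLLOW(S) starts with {$}.
FIRST(A) = {3}
FIRST(B) = {3}
FIRST(S) = {0, 3}
FOLLOW(A) = {$, 0, 2, 3}
FOLLOW(B) = {$, 0, 2, 3}
FOLLOW(S) = {$}
Therefore, FOLLOW(B) = {$, 0, 2, 3}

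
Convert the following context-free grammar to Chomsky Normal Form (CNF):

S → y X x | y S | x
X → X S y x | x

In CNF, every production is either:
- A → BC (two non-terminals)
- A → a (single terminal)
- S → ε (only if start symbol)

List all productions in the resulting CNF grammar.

TY → y; TX → x; S → x; X → x; S → TY X0; X0 → X TX; S → TY S; X → X X1; X1 → S X2; X2 → TY TX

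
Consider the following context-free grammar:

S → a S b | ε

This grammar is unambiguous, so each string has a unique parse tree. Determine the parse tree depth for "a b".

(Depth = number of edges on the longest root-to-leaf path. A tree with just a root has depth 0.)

2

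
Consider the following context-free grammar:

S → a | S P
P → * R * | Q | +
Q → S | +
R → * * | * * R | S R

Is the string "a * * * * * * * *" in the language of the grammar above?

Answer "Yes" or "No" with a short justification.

Yes - a valid derivation exists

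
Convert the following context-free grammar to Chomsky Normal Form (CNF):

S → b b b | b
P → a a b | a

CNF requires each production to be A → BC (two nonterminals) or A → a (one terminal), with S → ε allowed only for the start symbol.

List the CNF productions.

TB → b; S → b; TA → a; P → a; S → TB X0; X0 → TB TB; P → TA X1; X1 → TA TB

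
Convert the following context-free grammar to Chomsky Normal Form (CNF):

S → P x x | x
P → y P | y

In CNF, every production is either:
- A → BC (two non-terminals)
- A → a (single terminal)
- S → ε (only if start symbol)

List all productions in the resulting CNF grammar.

TX → x; S → x; TY → y; P → y; S → P X0; X0 → TX TX; P → TY P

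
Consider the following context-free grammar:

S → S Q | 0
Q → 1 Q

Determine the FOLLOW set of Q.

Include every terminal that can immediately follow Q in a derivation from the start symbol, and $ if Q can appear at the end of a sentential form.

We compute FOLLOW(Q) using the standard algorithm.
FOLLOW(S) starts with {$}.
FIRST(Q) = {1}
FIRST(S) = {0}
FOLLOW(Q) = {$, 1}
FOLLOW(S) = {$, 1}
Therefore, FOLLOW(Q) = {$, 1}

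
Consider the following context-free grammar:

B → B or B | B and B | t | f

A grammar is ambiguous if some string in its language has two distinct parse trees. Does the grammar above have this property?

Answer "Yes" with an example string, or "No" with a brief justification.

Yes - the string 't or t or f or t' has two distinct parse trees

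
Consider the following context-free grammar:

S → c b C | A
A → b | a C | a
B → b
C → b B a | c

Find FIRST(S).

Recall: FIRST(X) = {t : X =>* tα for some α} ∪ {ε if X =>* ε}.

We compute FIRST(S) using the standard algorithm.
FIRST(A) = {a, b}
FIRST(B) = {b}
FIRST(C) = {b, c}
FIRST(S) = {a, b, c}
Therefore, FIRST(S) = {a, b, c}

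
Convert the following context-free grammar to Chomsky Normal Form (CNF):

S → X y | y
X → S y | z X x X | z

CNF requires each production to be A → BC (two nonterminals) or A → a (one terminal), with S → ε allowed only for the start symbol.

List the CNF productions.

TY → y; S → y; TZ → z; TX → x; X → z; S → X TY; X → S TY; X → TZ X0; X0 → X X1; X1 → TX X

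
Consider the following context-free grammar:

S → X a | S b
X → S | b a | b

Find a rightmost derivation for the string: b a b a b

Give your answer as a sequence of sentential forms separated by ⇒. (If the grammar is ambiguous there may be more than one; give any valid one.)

S ⇒ S b ⇒ X a b ⇒ S a b ⇒ S b a b ⇒ X a b a b ⇒ b a b a b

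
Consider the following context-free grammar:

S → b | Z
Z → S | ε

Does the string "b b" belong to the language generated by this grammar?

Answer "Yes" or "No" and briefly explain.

No - no valid derivation exists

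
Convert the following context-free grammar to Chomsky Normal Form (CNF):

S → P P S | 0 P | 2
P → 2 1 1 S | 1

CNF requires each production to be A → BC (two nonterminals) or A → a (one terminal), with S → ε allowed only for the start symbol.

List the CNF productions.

T0 → 0; S → 2; T2 → 2; T1 → 1; P → 1; S → P X0; X0 → P S; S → T0 P; P → T2 X1; X1 → T1 X2; X2 → T1 S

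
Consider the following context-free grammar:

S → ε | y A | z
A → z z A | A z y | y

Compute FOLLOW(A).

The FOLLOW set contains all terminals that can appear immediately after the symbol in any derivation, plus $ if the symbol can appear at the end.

We compute FOLLOW(A) using the standard algorithm.
FOLLOW(S) starts with {$}.
FIRST(A) = {y, z}
FIRST(S) = {y, z, ε}
FOLLOW(A) = {$, z}
FOLLOW(S) = {$}
Therefore, FOLLOW(A) = {$, z}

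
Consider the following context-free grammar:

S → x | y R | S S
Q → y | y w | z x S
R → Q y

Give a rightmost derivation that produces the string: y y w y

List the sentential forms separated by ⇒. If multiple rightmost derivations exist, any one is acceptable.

S ⇒ y R ⇒ y Q y ⇒ y y w y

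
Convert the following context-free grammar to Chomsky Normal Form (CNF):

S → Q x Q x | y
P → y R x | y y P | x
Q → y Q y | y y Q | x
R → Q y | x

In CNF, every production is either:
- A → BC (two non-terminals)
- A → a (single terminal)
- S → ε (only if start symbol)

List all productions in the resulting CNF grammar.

TX → x; S → y; TY → y; P → x; Q → x; R → x; S → Q X0; X0 → TX X1; X1 → Q TX; P → TY X2; X2 → R TX; P → TY X3; X3 → TY P; Q → TY X4; X4 → Q TY; Q → TY X5; X5 → TY Q; R → Q TY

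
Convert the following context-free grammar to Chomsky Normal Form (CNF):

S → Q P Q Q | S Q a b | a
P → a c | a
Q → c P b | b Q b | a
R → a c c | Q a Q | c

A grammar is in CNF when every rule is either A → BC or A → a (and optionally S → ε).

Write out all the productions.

TA → a; TB → b; S → a; TC → c; P → a; Q → a; R → c; S → Q X0; X0 → P X1; X1 → Q Q; S → S X2; X2 → Q X3; X3 → TA TB; P → TA TC; Q → TC X4; X4 → P TB; Q → TB X5; X5 → Q TB; R → TA X6; X6 → TC TC; R → Q X7; X7 → TA Q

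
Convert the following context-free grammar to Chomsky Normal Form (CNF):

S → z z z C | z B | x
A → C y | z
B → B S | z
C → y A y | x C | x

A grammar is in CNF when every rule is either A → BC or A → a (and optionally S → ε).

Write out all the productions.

TZ → z; S → x; TY → y; A → z; B → z; TX → x; C → x; S → TZ X0; X0 → TZ X1; X1 → TZ C; S → TZ B; A → C TY; B → B S; C → TY X2; X2 → A TY; C → TX C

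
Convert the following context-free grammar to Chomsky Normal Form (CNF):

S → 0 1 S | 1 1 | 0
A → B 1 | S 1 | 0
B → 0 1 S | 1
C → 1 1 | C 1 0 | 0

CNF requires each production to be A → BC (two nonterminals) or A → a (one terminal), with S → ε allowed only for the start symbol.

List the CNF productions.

T0 → 0; T1 → 1; S → 0; A → 0; B → 1; C → 0; S → T0 X0; X0 → T1 S; S → T1 T1; A → B T1; A → S T1; B → T0 X1; X1 → T1 S; C → T1 T1; C → C X2; X2 → T1 T0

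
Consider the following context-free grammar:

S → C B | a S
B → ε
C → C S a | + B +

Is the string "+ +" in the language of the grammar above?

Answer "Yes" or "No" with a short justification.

Yes - a valid derivation exists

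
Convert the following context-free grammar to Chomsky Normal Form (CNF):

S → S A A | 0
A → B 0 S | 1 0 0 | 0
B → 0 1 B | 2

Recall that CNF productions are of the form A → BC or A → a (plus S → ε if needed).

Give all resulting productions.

S → 0; T0 → 0; T1 → 1; A → 0; B → 2; S → S X0; X0 → A A; A → B X1; X1 → T0 S; A → T1 X2; X2 → T0 T0; B → T0 X3; X3 → T1 B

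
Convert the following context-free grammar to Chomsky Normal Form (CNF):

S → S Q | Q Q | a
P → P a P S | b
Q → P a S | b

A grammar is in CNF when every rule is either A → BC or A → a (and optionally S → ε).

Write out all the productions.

S → a; TA → a; P → b; Q → b; S → S Q; S → Q Q; P → P X0; X0 → TA X1; X1 → P S; Q → P X2; X2 → TA S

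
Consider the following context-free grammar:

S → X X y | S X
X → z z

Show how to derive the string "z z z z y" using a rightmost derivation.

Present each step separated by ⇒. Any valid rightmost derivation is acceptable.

S ⇒ X X y ⇒ X z z y ⇒ z z z z y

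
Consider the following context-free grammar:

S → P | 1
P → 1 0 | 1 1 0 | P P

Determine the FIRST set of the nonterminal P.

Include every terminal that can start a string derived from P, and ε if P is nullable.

We compute FIRST(P) using the standard algorithm.
FIRST(P) = {1}
FIRST(S) = {1}
Therefore, FIRST(P) = {1}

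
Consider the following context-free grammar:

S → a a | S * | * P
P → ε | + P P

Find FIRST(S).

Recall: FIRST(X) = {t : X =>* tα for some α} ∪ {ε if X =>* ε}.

We compute FIRST(S) using the standard algorithm.
FIRST(P) = {+, ε}
FIRST(S) = {*, a}
Therefore, FIRST(S) = {*, a}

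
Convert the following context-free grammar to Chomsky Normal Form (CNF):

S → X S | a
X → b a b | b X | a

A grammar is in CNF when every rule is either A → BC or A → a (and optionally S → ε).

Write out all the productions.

S → a; TB → b; TA → a; X → a; S → X S; X → TB X0; X0 → TA TB; X → TB X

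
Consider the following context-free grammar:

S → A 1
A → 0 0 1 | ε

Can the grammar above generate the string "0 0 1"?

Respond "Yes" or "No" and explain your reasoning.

No - no valid derivation exists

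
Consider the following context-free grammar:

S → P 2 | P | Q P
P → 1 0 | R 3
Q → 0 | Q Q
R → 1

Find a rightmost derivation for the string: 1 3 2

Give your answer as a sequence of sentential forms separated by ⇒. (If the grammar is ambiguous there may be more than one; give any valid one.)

S ⇒ P 2 ⇒ R 3 2 ⇒ 1 3 2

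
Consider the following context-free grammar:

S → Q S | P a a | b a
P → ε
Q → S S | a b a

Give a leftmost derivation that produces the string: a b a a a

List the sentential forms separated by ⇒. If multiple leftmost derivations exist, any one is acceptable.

S ⇒ Q S ⇒ a b a S ⇒ a b a P a a ⇒ a b a a a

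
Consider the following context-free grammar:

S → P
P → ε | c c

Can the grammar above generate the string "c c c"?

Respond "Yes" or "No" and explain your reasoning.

No - no valid derivation exists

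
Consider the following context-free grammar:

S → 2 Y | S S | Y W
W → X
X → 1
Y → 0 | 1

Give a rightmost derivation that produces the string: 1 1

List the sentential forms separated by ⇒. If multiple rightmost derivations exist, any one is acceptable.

S ⇒ Y W ⇒ Y X ⇒ Y 1 ⇒ 1 1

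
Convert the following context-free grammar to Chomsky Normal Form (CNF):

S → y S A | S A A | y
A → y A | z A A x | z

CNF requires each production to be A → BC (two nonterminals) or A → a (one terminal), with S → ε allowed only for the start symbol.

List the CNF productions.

TY → y; S → y; TZ → z; TX → x; A → z; S → TY X0; X0 → S A; S → S X1; X1 → A A; A → TY A; A → TZ X2; X2 → A X3; X3 → A TX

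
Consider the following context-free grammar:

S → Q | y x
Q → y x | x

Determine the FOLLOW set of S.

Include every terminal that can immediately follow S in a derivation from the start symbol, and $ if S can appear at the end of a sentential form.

We compute FOLLOW(S) using the standard algorithm.
FOLLOW(S) starts with {$}.
FIRST(Q) = {x, y}
FIRST(S) = {x, y}
FOLLOW(Q) = {$}
FOLLOW(S) = {$}
Therefore, FOLLOW(S) = {$}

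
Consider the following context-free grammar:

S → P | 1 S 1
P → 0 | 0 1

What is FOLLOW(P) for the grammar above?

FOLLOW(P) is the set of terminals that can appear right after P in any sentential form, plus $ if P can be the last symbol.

We compute FOLLOW(P) using the standard algorithm.
FOLLOW(S) starts with {$}.
FIRST(P) = {0}
FIRST(S) = {0, 1}
FOLLOW(P) = {$, 1}
FOLLOW(S) = {$, 1}
Therefore, FOLLOW(P) = {$, 1}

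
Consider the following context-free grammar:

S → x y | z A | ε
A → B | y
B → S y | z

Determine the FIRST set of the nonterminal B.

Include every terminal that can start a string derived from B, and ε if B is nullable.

We compute FIRST(B) using the standard algorithm.
FIRST(A) = {x, y, z}
FIRST(B) = {x, y, z}
FIRST(S) = {x, z, ε}
Therefore, FIRST(B) = {x, y, z}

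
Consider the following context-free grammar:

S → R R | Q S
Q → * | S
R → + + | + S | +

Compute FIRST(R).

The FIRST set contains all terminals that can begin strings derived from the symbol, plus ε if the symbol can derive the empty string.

We compute FIRST(R) using the standard algorithm.
FIRST(Q) = {*, +}
FIRST(R) = {+}
FIRST(S) = {*, +}
Therefore, FIRST(R) = {+}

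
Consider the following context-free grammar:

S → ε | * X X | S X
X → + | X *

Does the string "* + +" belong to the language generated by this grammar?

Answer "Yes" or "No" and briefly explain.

Yes - a valid derivation exists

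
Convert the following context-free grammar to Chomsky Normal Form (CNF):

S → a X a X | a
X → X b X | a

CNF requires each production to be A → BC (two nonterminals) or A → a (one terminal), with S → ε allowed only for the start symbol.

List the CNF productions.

TA → a; S → a; TB → b; X → a; S → TA X0; X0 → X X1; X1 → TA X; X → X X2; X2 → TB X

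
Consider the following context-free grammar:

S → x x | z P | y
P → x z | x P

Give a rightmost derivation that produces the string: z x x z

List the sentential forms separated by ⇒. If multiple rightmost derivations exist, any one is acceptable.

S ⇒ z P ⇒ z x P ⇒ z x x z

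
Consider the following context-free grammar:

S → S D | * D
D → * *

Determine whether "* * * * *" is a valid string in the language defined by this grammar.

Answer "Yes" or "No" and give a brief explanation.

Yes - a valid derivation exists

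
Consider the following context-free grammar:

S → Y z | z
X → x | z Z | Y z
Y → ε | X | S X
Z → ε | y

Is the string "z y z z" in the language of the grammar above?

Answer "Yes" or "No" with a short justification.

Yes - a valid derivation exists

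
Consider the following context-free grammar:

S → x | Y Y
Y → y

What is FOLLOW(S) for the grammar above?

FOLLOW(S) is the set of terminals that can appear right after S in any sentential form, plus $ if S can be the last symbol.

We compute FOLLOW(S) using the standard algorithm.
FOLLOW(S) starts with {$}.
FIRST(S) = {x, y}
FIRST(Y) = {y}
FOLLOW(S) = {$}
FOLLOW(Y) = {$, y}
Therefore, FOLLOW(S) = {$}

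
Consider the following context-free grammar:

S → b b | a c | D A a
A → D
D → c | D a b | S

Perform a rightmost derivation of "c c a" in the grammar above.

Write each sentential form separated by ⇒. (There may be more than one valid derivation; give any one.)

S ⇒ D A a ⇒ D D a ⇒ D c a ⇒ c c a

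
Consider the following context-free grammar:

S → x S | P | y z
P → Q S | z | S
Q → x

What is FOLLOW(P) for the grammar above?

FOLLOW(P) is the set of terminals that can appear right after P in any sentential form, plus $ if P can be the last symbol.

We compute FOLLOW(P) using the standard algorithm.
FOLLOW(S) starts with {$}.
FIRST(P) = {x, y, z}
FIRST(Q) = {x}
FIRST(S) = {x, y, z}
FOLLOW(P) = {$}
FOLLOW(Q) = {x, y, z}
FOLLOW(S) = {$}
Therefore, FOLLOW(P) = {$}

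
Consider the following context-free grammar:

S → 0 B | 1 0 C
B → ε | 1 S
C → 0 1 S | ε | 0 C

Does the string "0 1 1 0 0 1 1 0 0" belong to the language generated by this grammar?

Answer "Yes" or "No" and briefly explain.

Yes - a valid derivation exists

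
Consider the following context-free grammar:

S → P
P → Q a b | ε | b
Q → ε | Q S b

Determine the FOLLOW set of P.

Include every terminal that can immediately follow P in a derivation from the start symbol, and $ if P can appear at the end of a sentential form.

We compute FOLLOW(P) using the standard algorithm.
FOLLOW(S) starts with {$}.
FIRST(P) = {a, b, ε}
FIRST(Q) = {a, b, ε}
FIRST(S) = {a, b, ε}
FOLLOW(P) = {$, b}
FOLLOW(Q) = {a, b}
FOLLOW(S) = {$, b}
Therefore, FOLLOW(P) = {$, b}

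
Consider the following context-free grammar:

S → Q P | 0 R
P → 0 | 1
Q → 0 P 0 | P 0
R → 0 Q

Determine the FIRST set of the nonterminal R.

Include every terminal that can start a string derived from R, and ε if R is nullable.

We compute FIRST(R) using the standard algorithm.
FIRST(P) = {0, 1}
FIRST(Q) = {0, 1}
FIRST(R) = {0}
FIRST(S) = {0, 1}
Therefore, FIRST(R) = {0}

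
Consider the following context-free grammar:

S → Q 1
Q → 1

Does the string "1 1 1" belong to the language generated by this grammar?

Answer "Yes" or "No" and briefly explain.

No - no valid derivation exists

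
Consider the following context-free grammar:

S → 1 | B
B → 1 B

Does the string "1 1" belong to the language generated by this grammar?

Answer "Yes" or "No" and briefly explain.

No - no valid derivation exists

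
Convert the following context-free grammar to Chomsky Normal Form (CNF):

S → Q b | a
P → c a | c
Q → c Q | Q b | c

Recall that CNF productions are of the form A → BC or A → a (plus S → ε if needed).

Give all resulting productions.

TB → b; S → a; TC → c; TA → a; P → c; Q → c; S → Q TB; P → TC TA; Q → TC Q; Q → Q TB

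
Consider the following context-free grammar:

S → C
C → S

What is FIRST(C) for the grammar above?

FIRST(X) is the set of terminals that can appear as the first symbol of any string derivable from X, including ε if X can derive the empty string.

We compute FIRST(C) using the standard algorithm.
FIRST(C) = {}
FIRST(S) = {}
Therefore, FIRST(C) = {}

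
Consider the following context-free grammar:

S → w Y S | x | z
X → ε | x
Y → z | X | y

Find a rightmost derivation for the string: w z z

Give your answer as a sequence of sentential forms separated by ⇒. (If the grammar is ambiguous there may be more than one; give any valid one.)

S ⇒ w Y S ⇒ w Y z ⇒ w z z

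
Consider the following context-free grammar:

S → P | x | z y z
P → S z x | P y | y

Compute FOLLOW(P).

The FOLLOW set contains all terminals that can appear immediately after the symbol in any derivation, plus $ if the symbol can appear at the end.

We compute FOLLOW(P) using the standard algorithm.
FOLLOW(S) starts with {$}.
FIRST(P) = {x, y, z}
FIRST(S) = {x, y, z}
FOLLOW(P) = {$, y, z}
FOLLOW(S) = {$, z}
Therefore, FOLLOW(P) = {$, y, z}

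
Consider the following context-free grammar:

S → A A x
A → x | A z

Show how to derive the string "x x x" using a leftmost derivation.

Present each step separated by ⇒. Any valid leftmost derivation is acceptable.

S ⇒ A A x ⇒ x A x ⇒ x x x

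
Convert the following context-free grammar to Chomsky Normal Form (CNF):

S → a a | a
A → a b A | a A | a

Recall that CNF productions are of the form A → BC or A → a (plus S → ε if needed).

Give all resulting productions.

TA → a; S → a; TB → b; A → a; S → TA TA; A → TA X0; X0 → TB A; A → TA A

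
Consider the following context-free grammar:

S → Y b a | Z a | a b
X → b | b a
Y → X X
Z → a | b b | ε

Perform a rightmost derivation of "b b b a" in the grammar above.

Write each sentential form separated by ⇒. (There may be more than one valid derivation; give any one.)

S ⇒ Y b a ⇒ X X b a ⇒ X b b a ⇒ b b b a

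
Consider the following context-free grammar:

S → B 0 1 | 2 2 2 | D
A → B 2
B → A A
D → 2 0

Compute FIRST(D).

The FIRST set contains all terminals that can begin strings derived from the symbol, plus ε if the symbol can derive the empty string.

We compute FIRST(D) using the standard algorithm.
FIRST(A) = {}
FIRST(B) = {}
FIRST(D) = {2}
FIRST(S) = {2}
Therefore, FIRST(D) = {2}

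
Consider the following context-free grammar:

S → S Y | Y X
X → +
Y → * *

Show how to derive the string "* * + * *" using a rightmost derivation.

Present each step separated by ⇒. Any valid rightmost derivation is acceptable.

S ⇒ S Y ⇒ S * * ⇒ Y X * * ⇒ Y + * * ⇒ * * + * *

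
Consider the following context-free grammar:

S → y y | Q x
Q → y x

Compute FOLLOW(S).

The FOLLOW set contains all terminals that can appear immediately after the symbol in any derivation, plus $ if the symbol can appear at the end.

We compute FOLLOW(S) using the standard algorithm.
FOLLOW(S) starts with {$}.
FIRST(Q) = {y}
FIRST(S) = {y}
FOLLOW(Q) = {x}
FOLLOW(S) = {$}
Therefore, FOLLOW(S) = {$}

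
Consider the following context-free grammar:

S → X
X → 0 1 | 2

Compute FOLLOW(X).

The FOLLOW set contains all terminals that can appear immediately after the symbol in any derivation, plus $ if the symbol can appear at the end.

We compute FOLLOW(X) using the standard algorithm.
FOLLOW(S) starts with {$}.
FIRST(S) = {0, 2}
FIRST(X) = {0, 2}
FOLLOW(S) = {$}
FOLLOW(X) = {$}
Therefore, FOLLOW(X) = {$}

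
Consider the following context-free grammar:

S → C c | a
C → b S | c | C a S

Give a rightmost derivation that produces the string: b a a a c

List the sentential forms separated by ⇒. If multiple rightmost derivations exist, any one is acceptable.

S ⇒ C c ⇒ C a S c ⇒ C a a c ⇒ b S a a c ⇒ b a a a c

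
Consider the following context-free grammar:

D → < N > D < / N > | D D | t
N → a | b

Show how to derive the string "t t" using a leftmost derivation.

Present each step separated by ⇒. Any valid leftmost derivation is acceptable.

D ⇒ D D ⇒ t D ⇒ t t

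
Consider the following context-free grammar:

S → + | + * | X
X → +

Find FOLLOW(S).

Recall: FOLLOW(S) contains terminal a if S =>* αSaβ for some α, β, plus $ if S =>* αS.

We compute FOLLOW(S) using the standard algorithm.
FOLLOW(S) starts with {$}.
FIRST(S) = {+}
FIRST(X) = {+}
FOLLOW(S) = {$}
FOLLOW(X) = {$}
Therefore, FOLLOW(S) = {$}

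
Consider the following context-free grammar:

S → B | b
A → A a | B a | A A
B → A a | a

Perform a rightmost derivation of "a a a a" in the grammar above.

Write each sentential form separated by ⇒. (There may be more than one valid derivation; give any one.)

S ⇒ B ⇒ A a ⇒ A a a ⇒ B a a a ⇒ a a a a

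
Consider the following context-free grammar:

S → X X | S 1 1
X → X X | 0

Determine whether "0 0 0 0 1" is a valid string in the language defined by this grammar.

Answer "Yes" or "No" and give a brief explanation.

No - no valid derivation exists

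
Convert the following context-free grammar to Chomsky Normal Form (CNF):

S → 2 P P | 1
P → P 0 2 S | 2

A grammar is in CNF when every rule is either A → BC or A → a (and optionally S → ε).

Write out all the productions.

T2 → 2; S → 1; T0 → 0; P → 2; S → T2 X0; X0 → P P; P → P X1; X1 → T0 X2; X2 → T2 S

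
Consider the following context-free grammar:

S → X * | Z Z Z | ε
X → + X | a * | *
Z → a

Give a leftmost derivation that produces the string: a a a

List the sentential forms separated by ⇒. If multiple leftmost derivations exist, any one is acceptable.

S ⇒ Z Z Z ⇒ a Z Z ⇒ a a Z ⇒ a a a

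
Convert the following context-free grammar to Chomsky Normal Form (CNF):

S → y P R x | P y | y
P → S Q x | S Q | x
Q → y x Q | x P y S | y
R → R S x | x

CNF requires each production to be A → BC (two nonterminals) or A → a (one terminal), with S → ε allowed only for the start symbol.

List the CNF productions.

TY → y; TX → x; S → y; P → x; Q → y; R → x; S → TY X0; X0 → P X1; X1 → R TX; S → P TY; P → S X2; X2 → Q TX; P → S Q; Q → TY X3; X3 → TX Q; Q → TX X4; X4 → P X5; X5 → TY S; R → R X6; X6 → S TX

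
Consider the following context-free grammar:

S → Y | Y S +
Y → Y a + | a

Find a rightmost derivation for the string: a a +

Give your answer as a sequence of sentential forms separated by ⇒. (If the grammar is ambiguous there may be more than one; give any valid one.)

S ⇒ Y ⇒ Y a + ⇒ a a +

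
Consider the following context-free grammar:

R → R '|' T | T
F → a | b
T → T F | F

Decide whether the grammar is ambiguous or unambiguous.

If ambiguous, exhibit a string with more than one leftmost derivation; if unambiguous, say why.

Unambiguous - every string in the language has a unique leftmost derivation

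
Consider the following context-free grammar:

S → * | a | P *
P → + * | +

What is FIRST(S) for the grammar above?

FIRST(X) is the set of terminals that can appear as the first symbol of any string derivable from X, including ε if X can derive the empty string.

We compute FIRST(S) using the standard algorithm.
FIRST(P) = {+}
FIRST(S) = {*, +, a}
Therefore, FIRST(S) = {*, +, a}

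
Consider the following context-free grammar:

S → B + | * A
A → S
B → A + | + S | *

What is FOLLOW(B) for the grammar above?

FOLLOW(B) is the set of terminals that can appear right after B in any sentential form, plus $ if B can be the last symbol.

We compute FOLLOW(B) using the standard algorithm.
FOLLOW(S) starts with {$}.
FIRST(A) = {*, +}
FIRST(B) = {*, +}
FIRST(S) = {*, +}
FOLLOW(A) = {$, +}
FOLLOW(B) = {+}
FOLLOW(S) = {$, +}
Therefore, FOLLOW(B) = {+}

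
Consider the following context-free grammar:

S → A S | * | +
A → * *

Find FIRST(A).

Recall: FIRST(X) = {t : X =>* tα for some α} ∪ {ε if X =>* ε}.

We compute FIRST(A) using the standard algorithm.
FIRST(A) = {*}
FIRST(S) = {*, +}
Therefore, FIRST(A) = {*}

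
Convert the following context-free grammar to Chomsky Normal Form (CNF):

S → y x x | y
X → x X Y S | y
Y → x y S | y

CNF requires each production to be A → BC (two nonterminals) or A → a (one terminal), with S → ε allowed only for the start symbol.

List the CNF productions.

TY → y; TX → x; S → y; X → y; Y → y; S → TY X0; X0 → TX TX; X → TX X1; X1 → X X2; X2 → Y S; Y → TX X3; X3 → TY S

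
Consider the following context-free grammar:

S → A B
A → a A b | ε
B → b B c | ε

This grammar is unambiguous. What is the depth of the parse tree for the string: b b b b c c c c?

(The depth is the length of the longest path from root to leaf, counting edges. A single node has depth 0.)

6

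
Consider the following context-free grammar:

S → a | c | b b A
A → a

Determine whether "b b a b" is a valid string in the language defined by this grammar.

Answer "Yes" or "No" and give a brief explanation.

No - no valid derivation exists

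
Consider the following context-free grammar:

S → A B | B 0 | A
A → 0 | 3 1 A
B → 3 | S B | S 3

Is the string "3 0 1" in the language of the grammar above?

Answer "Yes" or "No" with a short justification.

No - no valid derivation exists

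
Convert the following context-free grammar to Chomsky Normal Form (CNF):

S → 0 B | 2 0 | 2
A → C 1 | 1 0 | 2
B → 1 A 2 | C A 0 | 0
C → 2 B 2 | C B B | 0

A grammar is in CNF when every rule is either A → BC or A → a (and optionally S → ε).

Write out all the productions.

T0 → 0; T2 → 2; S → 2; T1 → 1; A → 2; B → 0; C → 0; S → T0 B; S → T2 T0; A → C T1; A → T1 T0; B → T1 X0; X0 → A T2; B → C X1; X1 → A T0; C → T2 X2; X2 → B T2; C → C X3; X3 → B B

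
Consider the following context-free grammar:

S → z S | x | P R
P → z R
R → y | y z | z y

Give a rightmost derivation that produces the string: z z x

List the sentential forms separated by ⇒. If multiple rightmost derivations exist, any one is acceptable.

S ⇒ z S ⇒ z z S ⇒ z z x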